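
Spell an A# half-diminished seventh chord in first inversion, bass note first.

C#, E, G#, A#

Spelling A# half-diminished seventh: A#–C#–E–G#. In first inversion the third is bass, giving C#, E, G#, A# from the bottom.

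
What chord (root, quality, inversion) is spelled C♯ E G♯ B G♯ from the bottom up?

C# minor seventh, root position

Reducing to letter names: C#, E, G#, B. These stack in thirds as C#–E–G#–B — a C# minor seventh chord.
The lowest note is C#, the root of the chord, so this is root position (figured bass 7).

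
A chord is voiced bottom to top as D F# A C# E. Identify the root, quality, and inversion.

D major ninth, root position

Reducing to letter names: D, F#, A, C#, E. These stack in thirds as D–F#–A–C#–E — a D major ninth chord.
D is the root of D major ninth; root in the bass means root position.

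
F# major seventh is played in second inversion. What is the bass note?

C#

The fifth of F# major seventh (F#–A#–C#–E#) is C#; that is the bass in second inversion.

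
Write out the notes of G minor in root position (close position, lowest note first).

G, Bb, D

Spelling G minor: G–Bb–D. In root position the root is bass, giving G, Bb, D from the bottom.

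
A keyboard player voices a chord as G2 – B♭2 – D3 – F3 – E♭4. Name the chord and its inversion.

The distinct note names are G, Bb, D, F, Eb. Stacked in thirds they read Eb–G–Bb–D–F, which is a major ninth chord on Eb.
G is the third of Eb major ninth; third in the bass means first inversion.

Eb major ninth, first inversion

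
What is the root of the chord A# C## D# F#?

The distinct letter names are A#, C##, D#, F#. Arranged as a stack of thirds they read D#–F#–A#–C##, so D# is the root (a D# minor-major seventh chord).

D#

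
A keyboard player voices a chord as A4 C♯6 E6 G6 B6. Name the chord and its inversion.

The distinct note names are A, C#, E, G, B. Stacked in thirds they read A–C#–E–G–B, which is a dominant ninth chord on A.
A is the root of A dominant ninth; root in the bass means root position.

A dominant ninth, root position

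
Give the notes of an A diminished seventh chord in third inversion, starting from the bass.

A diminished seventh is A–C–Eb–Gb. Third inversion puts the seventh (Gb) in the bass, with the remaining tones above: Gb, A, C, Eb.

Gb, A, C, Eb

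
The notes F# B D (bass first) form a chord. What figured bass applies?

The notes F#, B, D stack in thirds as B–D–F# — a B minor triad. The bass F# is the fifth, so this is second inversion: figured 6/4.

6/4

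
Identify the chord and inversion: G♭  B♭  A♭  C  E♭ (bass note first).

The pitch classes Gb, Bb, Ab, C, Eb arrange in thirds as Ab–C–Eb–Gb–Bb: an Ab dominant ninth chord.
With the seventh (Gb) in the bass, the chord is in third inversion.

Ab dominant ninth, third inversion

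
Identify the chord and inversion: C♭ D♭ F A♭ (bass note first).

Db dominant seventh, third inversion

The pitch classes Cb, Db, F, Ab arrange in thirds as Db–F–Ab–Cb: a Db dominant seventh chord.
Cb is the seventh of Db dominant seventh; seventh in the bass means third inversion (figured bass 4/2).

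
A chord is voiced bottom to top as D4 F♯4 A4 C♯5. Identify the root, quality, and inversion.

The distinct note names are D, F#, A, C#. Stacked in thirds they read D–F#–A–C#, which is a major seventh chord on D.
The lowest note is D, the root of the chord, so this is root position (figured bass 7).

D major seventh, root position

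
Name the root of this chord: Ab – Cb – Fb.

Fb

The distinct letter names are Ab, Cb, Fb. Arranged as a stack of thirds they read Fb–Ab–Cb, so Fb is the root (an Fb major triad).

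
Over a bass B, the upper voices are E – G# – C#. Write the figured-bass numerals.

The notes B, E, G#, C# stack in thirds as C#–E–G#–B — a C# minor seventh chord. The bass B is the seventh, so this is third inversion: figured 4/2.

4/2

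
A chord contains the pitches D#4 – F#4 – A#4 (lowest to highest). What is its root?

D#

Reordering D#, F#, A# into stacked thirds gives D#–F#–A#; the bottom of that stack, D#, is the root.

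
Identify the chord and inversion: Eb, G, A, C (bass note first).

Reducing to letter names: Eb, G, A, C. These stack in thirds as A–C–Eb–G — an A half-diminished seventh chord.
The lowest note is Eb, the fifth of the chord, so this is second inversion (figured bass 4/3).

A half-diminished seventh, second inversion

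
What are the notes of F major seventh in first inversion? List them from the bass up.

A, C, E, F

The chord tones are F–A–C–E. With the third (A) lowest for first inversion: A, C, E, F.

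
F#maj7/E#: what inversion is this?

third inversion

F#maj7/E# means F# major seventh with E# in the bass. E# is the seventh of F# major seventh (F#–A#–C#–E#), so this is third inversion.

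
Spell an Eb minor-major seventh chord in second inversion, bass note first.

Bb, D, Eb, Gb

The chord tones are Eb–Gb–Bb–D. With the fifth (Bb) lowest for second inversion: Bb, D, Eb, Gb.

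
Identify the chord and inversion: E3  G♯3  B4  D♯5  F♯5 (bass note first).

E major ninth, root position

The pitch classes E, G#, B, D#, F# arrange in thirds as E–G#–B–D#–F#: an E major ninth chord.
With the root (E) in the bass, the chord is in root position.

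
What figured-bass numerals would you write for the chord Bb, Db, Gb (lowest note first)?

The notes Bb, Db, Gb stack in thirds as Gb–Bb–Db — a Gb major triad. The bass Bb is the third, so this is first inversion: figured 6.

6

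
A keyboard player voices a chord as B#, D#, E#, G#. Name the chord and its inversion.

The pitch classes B#, D#, E#, G# arrange in thirds as E#–G#–B#–D#: an E# minor seventh chord.
With the fifth (B#) in the bass, the chord is in second inversion (figured bass 4/3).

E# minor seventh, second inversion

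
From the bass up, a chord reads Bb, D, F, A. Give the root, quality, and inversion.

Bb major seventh, root position

The pitch classes Bb, D, F, A arrange in thirds as Bb–D–F–A: a Bb major seventh chord.
Bb is the root of Bb major seventh; root in the bass means root position (figured bass 7).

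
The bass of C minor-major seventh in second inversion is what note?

G

The fifth of C minor-major seventh (C–Eb–G–B) is G; that is the bass in second inversion.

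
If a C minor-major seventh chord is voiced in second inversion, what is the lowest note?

The fifth of C minor-major seventh (C–Eb–G–B) is G; that is the bass in second inversion.

G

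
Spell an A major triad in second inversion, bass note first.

The chord tones are A–C#–E. With the fifth (E) lowest for second inversion: E, A, C#.

E, A, C#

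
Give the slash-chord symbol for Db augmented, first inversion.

First inversion of Db augmented has the third (F) in the bass. As a slash chord: Dbaug/F.

Dbaug/F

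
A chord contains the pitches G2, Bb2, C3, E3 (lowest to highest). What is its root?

C

The distinct letter names are G, Bb, C, E. Arranged as a stack of thirds they read C–E–G–Bb, so C is the root (a C dominant seventh chord).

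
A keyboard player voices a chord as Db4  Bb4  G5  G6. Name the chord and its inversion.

G diminished, second inversion

Reducing to letter names: Db, Bb, G. These stack in thirds as G–Bb–Db — a G diminished triad.
With the fifth (Db) in the bass, the chord is in second inversion (figured bass 6/4).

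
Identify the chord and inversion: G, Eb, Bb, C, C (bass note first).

The pitch classes G, Eb, Bb, C arrange in thirds as C–Eb–G–Bb: a C minor seventh chord.
The lowest note is G, the fifth of the chord, so this is second inversion (figured bass 4/3).

C minor seventh, second inversion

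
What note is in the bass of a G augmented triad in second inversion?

In second inversion the fifth is lowest. For G augmented (G–B–D#) that is D#.

D#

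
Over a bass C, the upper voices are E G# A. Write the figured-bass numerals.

The notes C, E, G#, A stack in thirds as A–C–E–G# — an A minor-major seventh chord. The bass C is the third, so this is first inversion: figured 6/5.

6/5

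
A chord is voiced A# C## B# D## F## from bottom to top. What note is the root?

B#

A#, C##, B#, D##, F## are the tones of a B# dominant ninth chord (B#–D##–F##–A#–C##), making B# the root.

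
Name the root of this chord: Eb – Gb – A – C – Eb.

Reordering Eb, Gb, A, C into stacked thirds gives A–C–Eb–Gb; the bottom of that stack, A, is the root.

A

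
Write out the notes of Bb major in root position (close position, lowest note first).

Bb, D, F

Bb major is Bb–D–F. Root position puts the root (Bb) in the bass, with the remaining tones above: Bb, D, F.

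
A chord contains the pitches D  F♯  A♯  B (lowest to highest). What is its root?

The distinct letter names are D, F#, A#, B. Arranged as a stack of thirds they read B–D–F#–A#, so B is the root (a B minor-major seventh chord).

B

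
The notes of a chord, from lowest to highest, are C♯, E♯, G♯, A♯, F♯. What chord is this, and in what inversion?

F# major ninth, second inversion

The distinct note names are C#, E#, G#, A#, F#. Stacked in thirds they read F#–A#–C#–E#–G#, which is a major ninth chord on F#.
C# is the fifth of F# major ninth; fifth in the bass means second inversion.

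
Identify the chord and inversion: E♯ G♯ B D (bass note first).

E# diminished seventh, root position

The distinct note names are E#, G#, B, D. Stacked in thirds they read E#–G#–B–D, which is a diminished seventh chord on E#.
The lowest note is E#, the root of the chord, so this is root position (figured bass 7).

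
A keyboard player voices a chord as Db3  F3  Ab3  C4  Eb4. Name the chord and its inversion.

The pitch classes Db, F, Ab, C, Eb arrange in thirds as Db–F–Ab–C–Eb: a Db major ninth chord.
The lowest note is Db, the root of the chord, so this is root position.

Db major ninth, root position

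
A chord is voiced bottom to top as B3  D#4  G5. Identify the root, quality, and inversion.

G augmented, first inversion

Reducing to letter names: B, D#, G. These stack in thirds as G–B–D# — a G augmented triad.
With the third (B) in the bass, the chord is in first inversion (figured bass 6).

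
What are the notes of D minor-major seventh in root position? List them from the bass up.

The chord tones are D–F–A–C#. With the root (D) lowest for root position: D, F, A, C#.

D, F, A, C#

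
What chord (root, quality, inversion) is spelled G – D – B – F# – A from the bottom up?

The pitch classes G, D, B, F#, A arrange in thirds as G–B–D–F#–A: a G major ninth chord.
The lowest note is G, the root of the chord, so this is root position.

G major ninth, root position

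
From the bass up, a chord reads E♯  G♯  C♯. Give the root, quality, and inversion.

The pitch classes E#, G#, C# arrange in thirds as C#–E#–G#: a C# major triad.
E# is the third of C# major; third in the bass means first inversion (figured bass 6).

C# major, first inversion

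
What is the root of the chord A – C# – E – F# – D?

D

The distinct letter names are A, C#, E, F#, D. Arranged as a stack of thirds they read D–F#–A–C#–E, so D is the root (a D major ninth chord).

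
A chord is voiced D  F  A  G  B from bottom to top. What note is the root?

G

D, F, A, G, B are the tones of a G dominant ninth chord (G–B–D–F–A), making G the root.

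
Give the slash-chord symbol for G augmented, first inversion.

Gaug/B

First inversion of G augmented has the third (B) in the bass. As a slash chord: Gaug/B.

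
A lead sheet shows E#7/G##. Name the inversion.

E#7/G## means E# dominant seventh with G## in the bass. G## is the third of E# dominant seventh (E#–G##–B#–D#), so this is first inversion.

first inversion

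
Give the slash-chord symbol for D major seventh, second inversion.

Second inversion of D major seventh has the fifth (A) in the bass. As a slash chord: Dmaj7/A.

Dmaj7/A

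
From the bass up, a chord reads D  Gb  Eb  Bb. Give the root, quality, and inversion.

The distinct note names are D, Gb, Eb, Bb. Stacked in thirds they read Eb–Gb–Bb–D, which is a minor-major seventh chord on Eb.
With the seventh (D) in the bass, the chord is in third inversion (figured bass 4/2).

Eb minor-major seventh, third inversion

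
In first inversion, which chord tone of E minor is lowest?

In first inversion the third is lowest. For E minor (E–G–B) that is G.

G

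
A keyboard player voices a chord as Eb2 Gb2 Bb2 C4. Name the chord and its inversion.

Reducing to letter names: Eb, Gb, Bb, C. These stack in thirds as C–Eb–Gb–Bb — a C half-diminished seventh chord.
The lowest note is Eb, the third of the chord, so this is first inversion (figured bass 6/5).

C half-diminished seventh, first inversion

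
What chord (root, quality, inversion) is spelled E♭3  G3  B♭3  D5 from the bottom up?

Reducing to letter names: Eb, G, Bb, D. These stack in thirds as Eb–G–Bb–D — an Eb major seventh chord.
Eb is the root of Eb major seventh; root in the bass means root position (figured bass 7).

Eb major seventh, root position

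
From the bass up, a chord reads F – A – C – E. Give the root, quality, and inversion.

The distinct note names are F, A, C, E. Stacked in thirds they read F–A–C–E, which is a major seventh chord on F.
F is the root of F major seventh; root in the bass means root position (figured bass 7).

F major seventh, root position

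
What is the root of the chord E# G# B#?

E#

The distinct letter names are E#, G#, B#. Arranged as a stack of thirds they read E#–G#–B#, so E# is the root (an E# minor triad).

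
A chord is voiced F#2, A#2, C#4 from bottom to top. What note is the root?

F#, A#, C# are the tones of an F# major triad (F#–A#–C#), making F# the root.

F#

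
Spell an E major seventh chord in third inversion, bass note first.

E major seventh is E–G#–B–D#. Third inversion puts the seventh (D#) in the bass, with the remaining tones above: D#, E, G#, B.

D#, E, G#, B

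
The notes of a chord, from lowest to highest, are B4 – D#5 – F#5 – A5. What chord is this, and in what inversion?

The pitch classes B, D#, F#, A arrange in thirds as B–D#–F#–A: a B dominant seventh chord.
With the root (B) in the bass, the chord is in root position (figured bass 7).

B dominant seventh, root position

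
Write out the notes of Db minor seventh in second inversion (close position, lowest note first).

The chord tones are Db–Fb–Ab–Cb. With the fifth (Ab) lowest for second inversion: Ab, Cb, Db, Fb.

Ab, Cb, Db, Fb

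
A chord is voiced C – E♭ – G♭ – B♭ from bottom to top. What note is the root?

C

C, Eb, Gb, Bb are the tones of a C half-diminished seventh chord (C–Eb–Gb–Bb), making C the root.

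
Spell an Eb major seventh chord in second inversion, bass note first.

Bb, D, Eb, G

The chord tones are Eb–G–Bb–D. With the fifth (Bb) lowest for second inversion: Bb, D, Eb, G.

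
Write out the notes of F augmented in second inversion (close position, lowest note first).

C#, F, A

Spelling F augmented: F–A–C#. In second inversion the fifth is bass, giving C#, F, A from the bottom.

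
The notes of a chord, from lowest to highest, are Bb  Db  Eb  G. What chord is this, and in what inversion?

Eb dominant seventh, second inversion

The distinct note names are Bb, Db, Eb, G. Stacked in thirds they read Eb–G–Bb–Db, which is a dominant seventh chord on Eb.
Bb is the fifth of Eb dominant seventh; fifth in the bass means second inversion (figured bass 4/3).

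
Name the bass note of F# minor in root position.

F# minor is F#–A–C#. Root position places the root in the bass: F#.

F#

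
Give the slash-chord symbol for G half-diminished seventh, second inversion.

Gø7/Db

Second inversion of G half-diminished seventh has the fifth (Db) in the bass. As a slash chord: Gø7/Db.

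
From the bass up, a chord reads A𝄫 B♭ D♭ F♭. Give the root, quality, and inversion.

Bb diminished seventh, third inversion

The pitch classes Abb, Bb, Db, Fb arrange in thirds as Bb–Db–Fb–Abb: a Bb diminished seventh chord.
Abb is the seventh of Bb diminished seventh; seventh in the bass means third inversion (figured bass 4/2).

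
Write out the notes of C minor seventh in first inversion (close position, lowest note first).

The chord tones are C–Eb–G–Bb. With the third (Eb) lowest for first inversion: Eb, G, Bb, C.

Eb, G, Bb, C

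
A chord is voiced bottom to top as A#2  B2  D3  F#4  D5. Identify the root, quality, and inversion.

B minor-major seventh, third inversion

Reducing to letter names: A#, B, D, F#. These stack in thirds as B–D–F#–A# — a B minor-major seventh chord.
With the seventh (A#) in the bass, the chord is in third inversion (figured bass 4/2).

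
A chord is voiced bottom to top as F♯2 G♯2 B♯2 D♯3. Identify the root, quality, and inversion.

G# dominant seventh, third inversion

Reducing to letter names: F#, G#, B#, D#. These stack in thirds as G#–B#–D#–F# — a G# dominant seventh chord.
The lowest note is F#, the seventh of the chord, so this is third inversion (figured bass 4/2).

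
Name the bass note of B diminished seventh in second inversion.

The fifth of B diminished seventh (B–D–F–Ab) is F; that is the bass in second inversion.

F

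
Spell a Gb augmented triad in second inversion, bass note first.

D, Gb, Bb

Spelling Gb augmented: Gb–Bb–D. In second inversion the fifth is bass, giving D, Gb, Bb from the bottom.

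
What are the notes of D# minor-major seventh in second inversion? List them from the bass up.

Spelling D# minor-major seventh: D#–F#–A#–C##. In second inversion the fifth is bass, giving A#, C##, D#, F# from the bottom.

A#, C##, D#, F#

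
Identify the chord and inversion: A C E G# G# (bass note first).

Reducing to letter names: A, C, E, G#. These stack in thirds as A–C–E–G# — an A minor-major seventh chord.
With the root (A) in the bass, the chord is in root position (figured bass 7).

A minor-major seventh, root position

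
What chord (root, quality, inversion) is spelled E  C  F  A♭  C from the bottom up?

F minor-major seventh, third inversion

The pitch classes E, C, F, Ab arrange in thirds as F–Ab–C–E: an F minor-major seventh chord.
The lowest note is E, the seventh of the chord, so this is third inversion (figured bass 4/2).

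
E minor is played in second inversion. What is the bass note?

The fifth of E minor (E–G–B) is B; that is the bass in second inversion.

B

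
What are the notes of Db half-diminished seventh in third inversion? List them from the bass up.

Cb, Db, Fb, Abb

Db half-diminished seventh is Db–Fb–Abb–Cb. Third inversion puts the seventh (Cb) in the bass, with the remaining tones above: Cb, Db, Fb, Abb.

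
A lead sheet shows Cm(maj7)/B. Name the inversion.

third inversion

Cm(maj7)/B means C minor-major seventh with B in the bass. B is the seventh of C minor-major seventh (C–Eb–G–B), so this is third inversion.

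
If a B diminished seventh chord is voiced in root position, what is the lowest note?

B diminished seventh is B–D–F–Ab. Root position places the root in the bass: B.

B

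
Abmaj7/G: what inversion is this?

third inversion

Abmaj7/G means Ab major seventh with G in the bass. G is the seventh of Ab major seventh (Ab–C–Eb–G), so this is third inversion.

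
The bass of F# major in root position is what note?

In root position the root is lowest. For F# major (F#–A#–C#) that is F#.

F#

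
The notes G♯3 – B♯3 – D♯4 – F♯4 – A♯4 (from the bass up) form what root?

The distinct letter names are G#, B#, D#, F#, A#. Arranged as a stack of thirds they read G#–B#–D#–F#–A#, so G# is the root (a G# dominant ninth chord).

G#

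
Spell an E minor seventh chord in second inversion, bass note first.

The chord tones are E–G–B–D. With the fifth (B) lowest for second inversion: B, D, E, G.

B, D, E, G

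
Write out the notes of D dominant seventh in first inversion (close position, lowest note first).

F#, A, C, D

D dominant seventh is D–F#–A–C. First inversion puts the third (F#) in the bass, with the remaining tones above: F#, A, C, D.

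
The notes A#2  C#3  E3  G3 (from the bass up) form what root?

A#

The distinct letter names are A#, C#, E, G. Arranged as a stack of thirds they read A#–C#–E–G, so A# is the root (an A# diminished seventh chord).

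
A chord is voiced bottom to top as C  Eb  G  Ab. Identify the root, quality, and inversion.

Reducing to letter names: C, Eb, G, Ab. These stack in thirds as Ab–C–Eb–G — an Ab major seventh chord.
With the third (C) in the bass, the chord is in first inversion (figured bass 6/5).

Ab major seventh, first inversion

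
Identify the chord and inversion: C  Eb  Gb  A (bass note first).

A diminished seventh, first inversion

Reducing to letter names: C, Eb, Gb, A. These stack in thirds as A–C–Eb–Gb — an A diminished seventh chord.
The lowest note is C, the third of the chord, so this is first inversion (figured bass 6/5).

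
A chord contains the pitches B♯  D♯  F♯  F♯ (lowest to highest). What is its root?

B#

Reordering B#, D#, F# into stacked thirds gives B#–D#–F#; the bottom of that stack, B#, is the root.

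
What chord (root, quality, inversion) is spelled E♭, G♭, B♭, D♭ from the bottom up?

Eb minor seventh, root position

The distinct note names are Eb, Gb, Bb, Db. Stacked in thirds they read Eb–Gb–Bb–Db, which is a minor seventh chord on Eb.
With the root (Eb) in the bass, the chord is in root position (figured bass 7).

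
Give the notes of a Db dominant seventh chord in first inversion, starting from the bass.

F, Ab, Cb, Db

The chord tones are Db–F–Ab–Cb. With the third (F) lowest for first inversion: F, Ab, Cb, Db.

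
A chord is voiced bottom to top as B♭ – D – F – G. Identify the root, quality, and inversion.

The distinct note names are Bb, D, F, G. Stacked in thirds they read G–Bb–D–F, which is a minor seventh chord on G.
The lowest note is Bb, the third of the chord, so this is first inversion (figured bass 6/5).

G minor seventh, first inversion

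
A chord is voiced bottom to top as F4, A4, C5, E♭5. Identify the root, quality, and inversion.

F dominant seventh, root position

The distinct note names are F, A, C, Eb. Stacked in thirds they read F–A–C–Eb, which is a dominant seventh chord on F.
F is the root of F dominant seventh; root in the bass means root position (figured bass 7).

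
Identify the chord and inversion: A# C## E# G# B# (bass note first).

Reducing to letter names: A#, C##, E#, G#, B#. These stack in thirds as A#–C##–E#–G#–B# — an A# dominant ninth chord.
With the root (A#) in the bass, the chord is in root position.

A# dominant ninth, root position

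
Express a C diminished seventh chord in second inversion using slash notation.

Second inversion of C diminished seventh has the fifth (Gb) in the bass. As a slash chord: Cdim7/Gb.

Cdim7/Gb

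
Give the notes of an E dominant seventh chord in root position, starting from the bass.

E, G#, B, D

E dominant seventh is E–G#–B–D. Root position puts the root (E) in the bass, with the remaining tones above: E, G#, B, D.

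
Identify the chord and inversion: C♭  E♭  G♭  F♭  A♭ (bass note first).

Fb major ninth, second inversion

The pitch classes Cb, Eb, Gb, Fb, Ab arrange in thirds as Fb–Ab–Cb–Eb–Gb: an Fb major ninth chord.
Cb is the fifth of Fb major ninth; fifth in the bass means second inversion.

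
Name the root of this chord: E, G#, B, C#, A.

Reordering E, G#, B, C#, A into stacked thirds gives A–C#–E–G#–B; the bottom of that stack, A, is the root.

A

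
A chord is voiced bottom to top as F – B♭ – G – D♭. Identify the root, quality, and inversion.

The pitch classes F, Bb, G, Db arrange in thirds as G–Bb–Db–F: a G half-diminished seventh chord.
The lowest note is F, the seventh of the chord, so this is third inversion (figured bass 4/2).

G half-diminished seventh, third inversion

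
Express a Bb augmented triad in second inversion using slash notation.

Second inversion of Bb augmented has the fifth (F#) in the bass. As a slash chord: Bbaug/F#.

Bbaug/F#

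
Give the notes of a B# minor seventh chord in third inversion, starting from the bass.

Spelling B# minor seventh: B#–D#–F##–A#. In third inversion the seventh is bass, giving A#, B#, D#, F## from the bottom.

A#, B#, D#, F##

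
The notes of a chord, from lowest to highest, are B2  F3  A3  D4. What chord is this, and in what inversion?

The pitch classes B, F, A, D arrange in thirds as B–D–F–A: a B half-diminished seventh chord.
With the root (B) in the bass, the chord is in root position (figured bass 7).

B half-diminished seventh, root position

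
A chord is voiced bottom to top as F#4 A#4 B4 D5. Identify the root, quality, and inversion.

B minor-major seventh, second inversion

The pitch classes F#, A#, B, D arrange in thirds as B–D–F#–A#: a B minor-major seventh chord.
With the fifth (F#) in the bass, the chord is in second inversion (figured bass 4/3).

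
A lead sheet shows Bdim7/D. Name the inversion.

Bdim7/D means B diminished seventh with D in the bass. D is the third of B diminished seventh (B–D–F–Ab), so this is first inversion.

first inversion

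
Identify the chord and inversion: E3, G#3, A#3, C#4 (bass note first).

A# half-diminished seventh, second inversion

The distinct note names are E, G#, A#, C#. Stacked in thirds they read A#–C#–E–G#, which is a half-diminished seventh chord on A#.
The lowest note is E, the fifth of the chord, so this is second inversion (figured bass 4/3).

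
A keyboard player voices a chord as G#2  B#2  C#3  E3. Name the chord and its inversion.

C# minor-major seventh, second inversion

The pitch classes G#, B#, C#, E arrange in thirds as C#–E–G#–B#: a C# minor-major seventh chord.
G# is the fifth of C# minor-major seventh; fifth in the bass means second inversion (figured bass 4/3).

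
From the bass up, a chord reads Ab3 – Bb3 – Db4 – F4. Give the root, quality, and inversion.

The distinct note names are Ab, Bb, Db, F. Stacked in thirds they read Bb–Db–F–Ab, which is a minor seventh chord on Bb.
The lowest note is Ab, the seventh of the chord, so this is third inversion (figured bass 4/2).

Bb minor seventh, third inversion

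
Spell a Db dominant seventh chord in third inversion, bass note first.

Db dominant seventh is Db–F–Ab–Cb. Third inversion puts the seventh (Cb) in the bass, with the remaining tones above: Cb, Db, F, Ab.

Cb, Db, F, Ab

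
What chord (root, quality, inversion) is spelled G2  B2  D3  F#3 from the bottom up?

The distinct note names are G, B, D, F#. Stacked in thirds they read G–B–D–F#, which is a major seventh chord on G.
The lowest note is G, the root of the chord, so this is root position (figured bass 7).

G major seventh, root position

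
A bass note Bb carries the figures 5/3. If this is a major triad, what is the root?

The figures 5/3 mean the root of the chord is in the bass. If Bb is the root of a major triad, the root is Bb (chord tones Bb–D–F).

Bb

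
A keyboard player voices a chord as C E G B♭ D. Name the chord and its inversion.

The distinct note names are C, E, G, Bb, D. Stacked in thirds they read C–E–G–Bb–D, which is a dominant ninth chord on C.
C is the root of C dominant ninth; root in the bass means root position.

C dominant ninth, root position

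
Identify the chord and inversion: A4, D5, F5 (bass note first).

D minor, second inversion

The distinct note names are A, D, F. Stacked in thirds they read D–F–A, which is a minor triad on D.
A is the fifth of D minor; fifth in the bass means second inversion (figured bass 6/4).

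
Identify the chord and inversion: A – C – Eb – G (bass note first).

A half-diminished seventh, root position

The pitch classes A, C, Eb, G arrange in thirds as A–C–Eb–G: an A half-diminished seventh chord.
The lowest note is A, the root of the chord, so this is root position (figured bass 7).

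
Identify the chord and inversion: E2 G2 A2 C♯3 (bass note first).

The distinct note names are E, G, A, C#. Stacked in thirds they read A–C#–E–G, which is a dominant seventh chord on A.
With the fifth (E) in the bass, the chord is in second inversion (figured bass 4/3).

A dominant seventh, second inversion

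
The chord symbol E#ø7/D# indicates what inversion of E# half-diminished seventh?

E#ø7/D# means E# half-diminished seventh with D# in the bass. D# is the seventh of E# half-diminished seventh (E#–G#–B–D#), so this is third inversion.

third inversion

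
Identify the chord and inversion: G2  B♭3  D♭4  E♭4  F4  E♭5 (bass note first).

The pitch classes G, Bb, Db, Eb, F arrange in thirds as Eb–G–Bb–Db–F: an Eb dominant ninth chord.
With the third (G) in the bass, the chord is in first inversion.

Eb dominant ninth, first inversion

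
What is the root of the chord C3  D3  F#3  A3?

Reordering C, D, F#, A into stacked thirds gives D–F#–A–C; the bottom of that stack, D, is the root.

D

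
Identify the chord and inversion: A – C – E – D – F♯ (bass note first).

The distinct note names are A, C, E, D, F#. Stacked in thirds they read D–F#–A–C–E, which is a dominant ninth chord on D.
A is the fifth of D dominant ninth; fifth in the bass means second inversion.

D dominant ninth, second inversion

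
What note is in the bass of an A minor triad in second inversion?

The fifth of A minor (A–C–E) is E; that is the bass in second inversion.

E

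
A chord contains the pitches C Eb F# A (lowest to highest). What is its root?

F#

The distinct letter names are C, Eb, F#, A. Arranged as a stack of thirds they read F#–A–C–Eb, so F# is the root (an F# diminished seventh chord).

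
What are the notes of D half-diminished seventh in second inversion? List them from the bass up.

The chord tones are D–F–Ab–C. With the fifth (Ab) lowest for second inversion: Ab, C, D, F.

Ab, C, D, F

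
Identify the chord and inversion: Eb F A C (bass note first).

F dominant seventh, third inversion

The pitch classes Eb, F, A, C arrange in thirds as F–A–C–Eb: an F dominant seventh chord.
Eb is the seventh of F dominant seventh; seventh in the bass means third inversion (figured bass 4/2).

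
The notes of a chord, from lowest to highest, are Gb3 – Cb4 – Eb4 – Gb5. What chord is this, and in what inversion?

The pitch classes Gb, Cb, Eb arrange in thirds as Cb–Eb–Gb: a Cb major triad.
Gb is the fifth of Cb major; fifth in the bass means second inversion (figured bass 6/4).

Cb major, second inversion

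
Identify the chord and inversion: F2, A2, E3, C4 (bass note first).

Reducing to letter names: F, A, E, C. These stack in thirds as F–A–C–E — an F major seventh chord.
With the root (F) in the bass, the chord is in root position (figured bass 7).

F major seventh, root position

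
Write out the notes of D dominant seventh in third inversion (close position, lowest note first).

Spelling D dominant seventh: D–F#–A–C. In third inversion the seventh is bass, giving C, D, F#, A from the bottom.

C, D, F#, A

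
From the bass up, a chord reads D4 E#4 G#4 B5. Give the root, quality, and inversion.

E# diminished seventh, third inversion

Reducing to letter names: D, E#, G#, B. These stack in thirds as E#–G#–B–D — an E# diminished seventh chord.
With the seventh (D) in the bass, the chord is in third inversion (figured bass 4/2).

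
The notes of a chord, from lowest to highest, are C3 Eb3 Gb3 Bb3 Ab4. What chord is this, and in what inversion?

The distinct note names are C, Eb, Gb, Bb, Ab. Stacked in thirds they read Ab–C–Eb–Gb–Bb, which is a dominant ninth chord on Ab.
With the third (C) in the bass, the chord is in first inversion.

Ab dominant ninth, first inversion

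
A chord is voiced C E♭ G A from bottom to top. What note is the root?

A

Reordering C, Eb, G, A into stacked thirds gives A–C–Eb–G; the bottom of that stack, A, is the root.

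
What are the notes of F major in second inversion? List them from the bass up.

Spelling F major: F–A–C. In second inversion the fifth is bass, giving C, F, A from the bottom.

C, F, A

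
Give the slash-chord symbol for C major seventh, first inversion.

Cmaj7/E

First inversion of C major seventh has the third (E) in the bass. As a slash chord: Cmaj7/E.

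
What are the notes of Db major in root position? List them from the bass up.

Db major is Db–F–Ab. Root position puts the root (Db) in the bass, with the remaining tones above: Db, F, Ab.

Db, F, Ab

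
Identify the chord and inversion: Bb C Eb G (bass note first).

Reducing to letter names: Bb, C, Eb, G. These stack in thirds as C–Eb–G–Bb — a C minor seventh chord.
Bb is the seventh of C minor seventh; seventh in the bass means third inversion (figured bass 4/2).

C minor seventh, third inversion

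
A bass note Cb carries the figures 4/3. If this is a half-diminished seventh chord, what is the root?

The figures 4/3 mean the fifth of the chord is in the bass. If Cb is the fifth of a half-diminished seventh chord, the root is F (chord tones F–Ab–Cb–Eb).

F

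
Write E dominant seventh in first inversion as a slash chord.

First inversion of E dominant seventh has the third (G#) in the bass. As a slash chord: E7/G#.

E7/G#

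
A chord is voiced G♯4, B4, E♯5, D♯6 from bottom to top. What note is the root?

Reordering G#, B, E#, D# into stacked thirds gives E#–G#–B–D#; the bottom of that stack, E#, is the root.

E#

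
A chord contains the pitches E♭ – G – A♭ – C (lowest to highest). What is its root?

Reordering Eb, G, Ab, C into stacked thirds gives Ab–C–Eb–G; the bottom of that stack, Ab, is the root.

Ab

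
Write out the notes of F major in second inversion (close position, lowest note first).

C, F, A

Spelling F major: F–A–C. In second inversion the fifth is bass, giving C, F, A from the bottom.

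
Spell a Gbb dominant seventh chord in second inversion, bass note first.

Dbb, Fbb, Gbb, Bbb

Spelling Gbb dominant seventh: Gbb–Bbb–Dbb–Fbb. In second inversion the fifth is bass, giving Dbb, Fbb, Gbb, Bbb from the bottom.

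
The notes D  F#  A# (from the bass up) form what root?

D

The distinct letter names are D, F#, A#. Arranged as a stack of thirds they read D–F#–A#, so D is the root (a D augmented triad).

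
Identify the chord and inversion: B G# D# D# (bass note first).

G# minor, first inversion

The distinct note names are B, G#, D#. Stacked in thirds they read G#–B–D#, which is a minor triad on G#.
B is the third of G# minor; third in the bass means first inversion (figured bass 6).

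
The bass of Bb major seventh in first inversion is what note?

D

In first inversion the third is lowest. For Bb major seventh (Bb–D–F–A) that is D.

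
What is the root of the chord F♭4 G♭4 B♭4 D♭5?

Fb, Gb, Bb, Db are the tones of a Gb dominant seventh chord (Gb–Bb–Db–Fb), making Gb the root.

Gb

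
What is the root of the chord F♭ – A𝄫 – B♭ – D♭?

Bb

Reordering Fb, Abb, Bb, Db into stacked thirds gives Bb–Db–Fb–Abb; the bottom of that stack, Bb, is the root.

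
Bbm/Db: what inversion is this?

first inversion

Bbm/Db means Bb minor with Db in the bass. Db is the third of Bb minor (Bb–Db–F), so this is first inversion.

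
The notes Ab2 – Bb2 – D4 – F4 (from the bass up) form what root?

Reordering Ab, Bb, D, F into stacked thirds gives Bb–D–F–Ab; the bottom of that stack, Bb, is the root.

Bb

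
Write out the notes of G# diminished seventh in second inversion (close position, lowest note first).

D, F, G#, B

G# diminished seventh is G#–B–D–F. Second inversion puts the fifth (D) in the bass, with the remaining tones above: D, F, G#, B.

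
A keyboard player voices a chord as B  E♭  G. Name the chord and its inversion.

Eb augmented, second inversion

The distinct note names are B, Eb, G. Stacked in thirds they read Eb–G–B, which is an augmented triad on Eb.
With the fifth (B) in the bass, the chord is in second inversion (figured bass 6/4).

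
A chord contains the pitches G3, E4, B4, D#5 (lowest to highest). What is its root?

Reordering G, E, B, D# into stacked thirds gives E–G–B–D#; the bottom of that stack, E, is the root.

E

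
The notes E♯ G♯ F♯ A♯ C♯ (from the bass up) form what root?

The distinct letter names are E#, G#, F#, A#, C#. Arranged as a stack of thirds they read F#–A#–C#–E#–G#, so F# is the root (an F# major ninth chord).

F#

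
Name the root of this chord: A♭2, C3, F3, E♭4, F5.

F

The distinct letter names are Ab, C, F, Eb. Arranged as a stack of thirds they read F–Ab–C–Eb, so F is the root (an F minor seventh chord).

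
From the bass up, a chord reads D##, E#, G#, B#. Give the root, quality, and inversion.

Reducing to letter names: D##, E#, G#, B#. These stack in thirds as E#–G#–B#–D## — an E# minor-major seventh chord.
D## is the seventh of E# minor-major seventh; seventh in the bass means third inversion (figured bass 4/2).

E# minor-major seventh, third inversion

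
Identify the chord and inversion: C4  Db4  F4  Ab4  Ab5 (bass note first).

Db major seventh, third inversion

The pitch classes C, Db, F, Ab arrange in thirds as Db–F–Ab–C: a Db major seventh chord.
The lowest note is C, the seventh of the chord, so this is third inversion (figured bass 4/2).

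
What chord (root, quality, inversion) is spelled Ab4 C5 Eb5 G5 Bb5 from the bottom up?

The pitch classes Ab, C, Eb, G, Bb arrange in thirds as Ab–C–Eb–G–Bb: an Ab major ninth chord.
With the root (Ab) in the bass, the chord is in root position.

Ab major ninth, root position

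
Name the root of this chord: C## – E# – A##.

A##

Reordering C##, E#, A## into stacked thirds gives A##–C##–E#; the bottom of that stack, A##, is the root.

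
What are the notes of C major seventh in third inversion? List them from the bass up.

B, C, E, G

Spelling C major seventh: C–E–G–B. In third inversion the seventh is bass, giving B, C, E, G from the bottom.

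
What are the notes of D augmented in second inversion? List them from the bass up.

A#, D, F#

Spelling D augmented: D–F#–A#. In second inversion the fifth is bass, giving A#, D, F# from the bottom.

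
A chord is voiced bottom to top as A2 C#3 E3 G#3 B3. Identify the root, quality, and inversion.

Reducing to letter names: A, C#, E, G#, B. These stack in thirds as A–C#–E–G#–B — an A major ninth chord.
A is the root of A major ninth; root in the bass means root position.

A major ninth, root position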